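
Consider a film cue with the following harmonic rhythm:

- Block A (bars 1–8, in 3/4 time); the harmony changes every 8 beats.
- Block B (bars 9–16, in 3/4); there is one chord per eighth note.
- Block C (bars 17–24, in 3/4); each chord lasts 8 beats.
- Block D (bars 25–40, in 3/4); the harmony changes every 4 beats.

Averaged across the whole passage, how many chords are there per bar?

A: 8 × 3 = 24 beats ÷ 8 = 3 chords.
B: 8 × 3 = 24 beats ÷ 0.5 = 48 chords.
C: 8 × 3 = 24 beats ÷ 8 = 3 chords.
D: 16 × 3 = 48 beats ÷ 4 = 12 chords.
Overall: 66 chords over 40 bars → 66/40 = 1.65 chords per bar.

1.65 chords per bar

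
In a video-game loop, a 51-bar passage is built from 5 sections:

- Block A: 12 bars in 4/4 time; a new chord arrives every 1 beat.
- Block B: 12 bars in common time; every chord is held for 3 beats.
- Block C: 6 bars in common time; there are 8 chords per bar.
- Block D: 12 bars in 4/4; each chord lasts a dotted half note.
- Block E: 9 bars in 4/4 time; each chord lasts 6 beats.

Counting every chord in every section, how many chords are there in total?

134 chords

A: 12·4 = 48 beats, 48/1 = 48 chords.
B: 12·4 = 48 beats, 48/3 = 16 chords.
C: 6·4 = 24 beats, 24/0.5 = 48 chords.
D: 12·4 = 48 beats, 48/3 = 16 chords.
E: 9·4 = 36 beats, 36/6 = 6 chords.
Total: 48 + 16 + 48 + 16 + 6 = 134.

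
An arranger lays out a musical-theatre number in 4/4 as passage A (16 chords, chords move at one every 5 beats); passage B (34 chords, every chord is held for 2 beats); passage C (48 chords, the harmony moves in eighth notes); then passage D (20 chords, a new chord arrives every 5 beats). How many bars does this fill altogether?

A: 16 × 5 = 80 beats = 20 bars.
B: 34 × 2 = 68 beats = 17 bars.
C: 48 × 0.5 = 24 beats = 6 bars.
D: 20 × 5 = 100 beats = 25 bars.
Total: 20 + 17 + 6 + 25 = 68 bars.

68 bars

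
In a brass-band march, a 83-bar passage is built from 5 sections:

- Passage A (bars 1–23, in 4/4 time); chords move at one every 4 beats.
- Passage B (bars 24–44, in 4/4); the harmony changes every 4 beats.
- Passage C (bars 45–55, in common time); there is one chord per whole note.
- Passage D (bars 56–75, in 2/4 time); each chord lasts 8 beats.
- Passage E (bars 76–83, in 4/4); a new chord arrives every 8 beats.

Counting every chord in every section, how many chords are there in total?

64 chords

A: 23·4 = 92 beats, 92/4 = 23 chords.
B: 21·4 = 84 beats, 84/4 = 21 chords.
C: 11·4 = 44 beats, 44/4 = 11 chords.
D: 20·2 = 40 beats, 40/8 = 5 chords.
E: 8·4 = 32 beats, 32/8 = 4 chords.
Total: 23 + 21 + 11 + 5 + 4 = 64.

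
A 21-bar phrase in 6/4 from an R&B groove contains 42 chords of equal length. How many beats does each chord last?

21 bars × 6 beats/bar = 126 beats total.
126 beats ÷ 42 chords = 3 beats per chord.
(That is a dotted half note.)

3 beats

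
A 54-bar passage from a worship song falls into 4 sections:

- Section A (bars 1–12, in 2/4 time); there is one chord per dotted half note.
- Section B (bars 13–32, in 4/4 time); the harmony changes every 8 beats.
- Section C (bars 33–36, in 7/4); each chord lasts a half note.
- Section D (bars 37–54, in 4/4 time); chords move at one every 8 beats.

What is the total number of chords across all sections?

A has 24 beats and chords last 3 each, so 8 chords.
B has 80 beats and chords last 8 each, so 10 chords.
C has 28 beats and chords last 2 each, so 14 chords.
D has 72 beats and chords last 8 each, so 9 chords.
Total: 8 + 10 + 14 + 9 = 41.

41 chords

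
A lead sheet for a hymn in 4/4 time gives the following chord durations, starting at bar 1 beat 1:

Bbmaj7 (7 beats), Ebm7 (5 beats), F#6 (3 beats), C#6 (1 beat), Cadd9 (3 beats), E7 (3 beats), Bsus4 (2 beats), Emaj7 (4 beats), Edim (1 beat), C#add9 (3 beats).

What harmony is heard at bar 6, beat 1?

Beat 1 of bar 6 is beat (6−1)×4 + 1 = 21 overall.
Running totals: Bbmaj7 ends at 7, Ebm7 ends at 12, F#6 ends at 15, C#6 ends at 16, Cadd9 ends at 19, E7 ends at 22.
Beat 21 falls within E7.

E7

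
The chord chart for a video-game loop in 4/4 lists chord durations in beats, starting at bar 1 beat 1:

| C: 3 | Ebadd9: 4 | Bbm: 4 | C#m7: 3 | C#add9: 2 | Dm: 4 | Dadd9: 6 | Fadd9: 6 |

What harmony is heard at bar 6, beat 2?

Beat 2 of bar 6 is beat (6−1)×4 + 2 = 22 overall.
Running totals: C ends at 3, Ebadd9 ends at 7, Bbm ends at 11, C#m7 ends at 14, C#add9 ends at 16, Dm ends at 20, Dadd9 ends at 26.
Beat 22 falls within Dadd9.

Dadd9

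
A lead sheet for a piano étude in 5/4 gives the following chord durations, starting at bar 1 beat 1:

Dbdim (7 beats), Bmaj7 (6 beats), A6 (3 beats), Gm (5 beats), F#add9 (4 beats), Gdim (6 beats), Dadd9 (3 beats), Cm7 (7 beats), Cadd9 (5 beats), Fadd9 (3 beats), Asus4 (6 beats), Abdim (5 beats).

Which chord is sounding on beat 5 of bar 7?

Cm7

Beat 5 of bar 7 is beat (7−1)×5 + 5 = 35 overall.
Running totals: Dbdim ends at 7, Bmaj7 ends at 13, A6 ends at 16, Gm ends at 21, F#add9 ends at 25, Gdim ends at 31, Dadd9 ends at 34, Cm7 ends at 41.
Beat 35 falls within Cm7.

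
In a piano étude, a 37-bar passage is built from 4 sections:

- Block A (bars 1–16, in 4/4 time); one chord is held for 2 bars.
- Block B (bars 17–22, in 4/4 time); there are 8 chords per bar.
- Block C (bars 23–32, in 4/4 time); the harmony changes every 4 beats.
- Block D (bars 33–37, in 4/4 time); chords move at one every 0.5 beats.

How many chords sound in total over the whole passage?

A: 16·4 = 64 beats, 64/8 = 8 chords.
B: 6·4 = 24 beats, 24/0.5 = 48 chords.
C: 10·4 = 40 beats, 40/4 = 10 chords.
D: 5·4 = 20 beats, 20/0.5 = 40 chords.
Total: 8 + 48 + 10 + 40 = 106.

106 chords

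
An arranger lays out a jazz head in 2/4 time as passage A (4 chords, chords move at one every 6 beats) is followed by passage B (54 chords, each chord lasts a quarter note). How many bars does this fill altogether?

39 bars

A: 4 × 6 = 24 beats = 12 bars.
B: 54 × 1 = 54 beats = 27 bars.
Total: 12 + 27 = 39 bars.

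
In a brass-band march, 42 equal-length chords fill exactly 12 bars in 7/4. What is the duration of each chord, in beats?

12 bars × 7 beats/bar = 84 beats total.
84 beats ÷ 42 chords = 2 beats per chord.
(That is a half note.)

2 beats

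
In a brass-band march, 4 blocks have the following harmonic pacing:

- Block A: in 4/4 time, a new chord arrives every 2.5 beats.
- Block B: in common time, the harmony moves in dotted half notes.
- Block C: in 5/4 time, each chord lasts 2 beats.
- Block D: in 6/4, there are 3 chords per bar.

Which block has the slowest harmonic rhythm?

A: 4/2.5 = 1.6 chords/bar.
B: 4/3 = 4/3 chords/bar.
C: 5/2 = 2.5 chords/bar.
D: 6/2 = 3 chords/bar.
Slowest is B at 4/3 chords/bar.

Block B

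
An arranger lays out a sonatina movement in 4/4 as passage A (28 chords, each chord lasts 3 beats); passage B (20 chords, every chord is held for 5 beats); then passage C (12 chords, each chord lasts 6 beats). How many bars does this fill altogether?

A: 28 × 3 = 84 beats = 21 bars.
B: 20 × 5 = 100 beats = 25 bars.
C: 12 × 6 = 72 beats = 18 bars.
Total: 21 + 25 + 18 = 64 bars.

64 bars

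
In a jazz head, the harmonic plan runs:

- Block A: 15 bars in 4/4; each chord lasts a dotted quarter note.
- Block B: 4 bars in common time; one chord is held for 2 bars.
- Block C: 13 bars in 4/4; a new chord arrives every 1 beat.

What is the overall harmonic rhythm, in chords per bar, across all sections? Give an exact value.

47/16 chords per bar

A: 15 × 4 = 60 beats ÷ 1.5 = 40 chords.
B: 4 × 4 = 16 beats ÷ 8 = 2 chords.
C: 13 × 4 = 52 beats ÷ 1 = 52 chords.
Overall: 94 chords over 32 bars → 94/32 = 47/16 chords per bar.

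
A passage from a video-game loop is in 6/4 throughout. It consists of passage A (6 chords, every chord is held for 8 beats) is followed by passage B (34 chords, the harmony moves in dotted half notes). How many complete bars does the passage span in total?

25 bars

A: 6 × 8 = 48 beats = 8 bars.
B: 34 × 3 = 102 beats = 17 bars.
Total: 8 + 17 = 25 bars.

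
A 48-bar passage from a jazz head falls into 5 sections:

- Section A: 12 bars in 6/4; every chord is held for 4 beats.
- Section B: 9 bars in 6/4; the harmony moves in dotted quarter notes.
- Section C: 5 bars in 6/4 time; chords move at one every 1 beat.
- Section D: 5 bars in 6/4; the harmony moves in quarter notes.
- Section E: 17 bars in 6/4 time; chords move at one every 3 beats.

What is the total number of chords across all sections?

A has 72 beats and chords last 4 each, so 18 chords.
B has 54 beats and chords last 1.5 each, so 36 chords.
C has 30 beats and chords last 1 each, so 30 chords.
D has 30 beats and chords last 1 each, so 30 chords.
E has 102 beats and chords last 3 each, so 34 chords.
Total: 18 + 36 + 30 + 30 + 34 = 148.

148 chords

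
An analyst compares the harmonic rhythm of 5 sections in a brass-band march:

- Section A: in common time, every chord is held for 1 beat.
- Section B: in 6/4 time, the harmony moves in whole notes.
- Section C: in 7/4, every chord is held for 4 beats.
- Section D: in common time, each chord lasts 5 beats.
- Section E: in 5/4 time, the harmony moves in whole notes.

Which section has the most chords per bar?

A: each chord is 1 beat in 4/4, so 4 per bar.
B: each chord is 4 beats in 6/4, so 1.5 per bar.
C: each chord is 4 beats in 7/4, so 1.75 per bar.
D: each chord is 5 beats in 4/4, so 0.8 per bar.
E: each chord is 4 beats in 5/4, so 1.25 per bar.
Fastest is A at 4 chords/bar.

Section A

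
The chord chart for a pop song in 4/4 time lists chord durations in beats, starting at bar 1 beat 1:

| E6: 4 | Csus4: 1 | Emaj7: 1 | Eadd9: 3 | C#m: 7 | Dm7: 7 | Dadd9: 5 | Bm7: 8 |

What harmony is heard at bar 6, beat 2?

Beat 2 of bar 6 is beat (6−1)×4 + 2 = 22 overall.
Running totals: E6 ends at 4, Csus4 ends at 5, Emaj7 ends at 6, Eadd9 ends at 9, C#m ends at 16, Dm7 ends at 23.
Beat 22 falls within Dm7.

Dm7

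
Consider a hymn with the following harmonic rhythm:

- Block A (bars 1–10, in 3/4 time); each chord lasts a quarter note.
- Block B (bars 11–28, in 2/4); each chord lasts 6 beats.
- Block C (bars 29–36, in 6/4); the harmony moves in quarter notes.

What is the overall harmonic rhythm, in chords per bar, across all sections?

A: 10 × 3 = 30 beats ÷ 1 = 30 chords.
B: 18 × 2 = 36 beats ÷ 6 = 6 chords.
C: 8 × 6 = 48 beats ÷ 1 = 48 chords.
Overall: 84 chords over 36 bars → 84/36 = 7/3 chords per bar.

7/3 chords per bar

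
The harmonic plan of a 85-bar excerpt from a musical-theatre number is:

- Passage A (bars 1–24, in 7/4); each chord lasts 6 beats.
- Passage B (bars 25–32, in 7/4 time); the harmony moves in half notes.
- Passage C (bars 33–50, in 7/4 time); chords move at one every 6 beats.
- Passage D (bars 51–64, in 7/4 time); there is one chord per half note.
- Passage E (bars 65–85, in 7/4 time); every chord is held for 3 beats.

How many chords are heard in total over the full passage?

175 chords

A has 168 beats and chords last 6 each, so 28 chords.
B has 56 beats and chords last 2 each, so 28 chords.
C has 126 beats and chords last 6 each, so 21 chords.
D has 98 beats and chords last 2 each, so 49 chords.
E has 147 beats and chords last 3 each, so 49 chords.
Total: 28 + 28 + 21 + 49 + 49 = 175.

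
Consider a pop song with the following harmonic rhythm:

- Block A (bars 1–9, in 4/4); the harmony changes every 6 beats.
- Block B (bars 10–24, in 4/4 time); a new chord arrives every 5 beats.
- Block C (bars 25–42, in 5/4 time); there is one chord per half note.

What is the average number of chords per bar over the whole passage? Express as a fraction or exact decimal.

A: 9 bars of 4 beats is 36 beats; at 6 beats each that's 6 chords.
B: 15 bars of 4 beats is 60 beats; at 5 beats each that's 12 chords.
C: 18 bars of 5 beats is 90 beats; at 2 beats each that's 45 chords.
Overall: 63 chords over 42 bars → 63/42 = 1.5 chords per bar.

1.5 chords per bar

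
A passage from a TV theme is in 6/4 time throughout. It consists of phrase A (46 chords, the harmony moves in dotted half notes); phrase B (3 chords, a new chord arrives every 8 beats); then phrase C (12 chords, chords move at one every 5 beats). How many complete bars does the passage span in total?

37 bars

A: 46 × 3 = 138 beats = 23 bars.
B: 3 × 8 = 24 beats = 4 bars.
C: 12 × 5 = 60 beats = 10 bars.
Total: 23 + 4 + 10 = 37 bars.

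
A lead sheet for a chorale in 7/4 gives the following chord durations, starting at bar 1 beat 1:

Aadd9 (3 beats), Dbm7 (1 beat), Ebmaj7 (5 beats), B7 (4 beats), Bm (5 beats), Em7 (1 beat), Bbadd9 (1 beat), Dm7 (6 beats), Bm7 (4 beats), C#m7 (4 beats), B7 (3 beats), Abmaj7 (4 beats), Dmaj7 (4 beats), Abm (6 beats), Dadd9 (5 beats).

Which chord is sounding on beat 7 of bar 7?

Abm

Beat 7 of bar 7 is beat (7−1)×7 + 7 = 49 overall.
Running totals: Aadd9 ends at 3, Dbm7 ends at 4, Ebmaj7 ends at 9, B7 ends at 13, Bm ends at 18, Em7 ends at 19, Bbadd9 ends at 20, Dm7 ends at 26, Bm7 ends at 30, C#m7 ends at 34, B7 ends at 37, Abmaj7 ends at 41, Dmaj7 ends at 45, Abm ends at 51.
Beat 49 falls within Abm.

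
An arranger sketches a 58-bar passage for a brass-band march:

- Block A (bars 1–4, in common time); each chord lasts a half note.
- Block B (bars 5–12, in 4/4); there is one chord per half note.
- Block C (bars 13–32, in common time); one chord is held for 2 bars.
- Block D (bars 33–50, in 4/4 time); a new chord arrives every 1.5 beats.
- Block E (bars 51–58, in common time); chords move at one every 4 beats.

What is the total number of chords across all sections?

90 chords

A: 4·4 = 16 beats, 16/2 = 8 chords.
B: 8·4 = 32 beats, 32/2 = 16 chords.
C: 20·4 = 80 beats, 80/8 = 10 chords.
D: 18·4 = 72 beats, 72/1.5 = 48 chords.
E: 8·4 = 32 beats, 32/4 = 8 chords.
Total: 8 + 16 + 10 + 48 + 8 = 90.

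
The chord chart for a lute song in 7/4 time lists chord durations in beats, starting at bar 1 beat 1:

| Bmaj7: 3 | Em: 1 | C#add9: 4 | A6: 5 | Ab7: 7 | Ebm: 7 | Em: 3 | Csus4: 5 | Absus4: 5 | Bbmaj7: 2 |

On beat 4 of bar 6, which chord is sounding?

Absus4

Beat 4 of bar 6 is beat (6−1)×7 + 4 = 39 overall.
Running totals: Bmaj7 ends at 3, Em ends at 4, C#add9 ends at 8, A6 ends at 13, Ab7 ends at 20, Ebm ends at 27, Em ends at 30, Csus4 ends at 35, Absus4 ends at 40.
Beat 39 falls within Absus4.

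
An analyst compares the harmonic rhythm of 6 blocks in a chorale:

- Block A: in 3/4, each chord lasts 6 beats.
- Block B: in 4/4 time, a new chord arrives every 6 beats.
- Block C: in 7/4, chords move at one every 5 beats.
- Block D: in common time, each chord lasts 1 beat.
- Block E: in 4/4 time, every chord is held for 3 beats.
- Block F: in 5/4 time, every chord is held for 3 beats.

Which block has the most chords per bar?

A: each chord is 6 beats in 3/4, so 0.5 per bar.
B: each chord is 6 beats in 4/4, so 2/3 per bar.
C: each chord is 5 beats in 7/4, so 1.4 per bar.
D: each chord is 1 beat in 4/4, so 4 per bar.
E: each chord is 3 beats in 4/4, so 4/3 per bar.
F: each chord is 3 beats in 5/4, so 5/3 per bar.
Fastest is D at 4 chords/bar.

Block D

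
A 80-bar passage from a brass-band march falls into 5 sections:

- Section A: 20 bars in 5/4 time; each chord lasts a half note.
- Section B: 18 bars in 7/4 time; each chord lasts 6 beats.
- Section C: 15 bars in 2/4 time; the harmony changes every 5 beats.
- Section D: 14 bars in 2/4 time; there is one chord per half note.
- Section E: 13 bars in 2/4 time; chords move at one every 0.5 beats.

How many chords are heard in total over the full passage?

143 chords

A: 20·5 = 100 beats, 100/2 = 50 chords.
B: 18·7 = 126 beats, 126/6 = 21 chords.
C: 15·2 = 30 beats, 30/5 = 6 chords.
D: 14·2 = 28 beats, 28/2 = 14 chords.
E: 13·2 = 26 beats, 26/0.5 = 52 chords.
Total: 50 + 21 + 6 + 14 + 52 = 143.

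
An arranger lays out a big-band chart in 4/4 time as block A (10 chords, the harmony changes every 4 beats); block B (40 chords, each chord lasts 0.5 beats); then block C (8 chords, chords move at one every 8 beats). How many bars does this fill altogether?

31 bars

A: 10 × 4 = 40 beats = 10 bars.
B: 40 × 0.5 = 20 beats = 5 bars.
C: 8 × 8 = 64 beats = 16 bars.
Total: 10 + 5 + 16 = 31 bars.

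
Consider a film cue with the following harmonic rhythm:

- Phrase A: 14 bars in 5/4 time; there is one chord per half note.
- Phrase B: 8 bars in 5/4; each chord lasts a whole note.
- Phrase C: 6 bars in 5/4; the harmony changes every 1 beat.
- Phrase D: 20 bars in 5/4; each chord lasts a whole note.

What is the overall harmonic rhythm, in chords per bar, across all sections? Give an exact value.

25/12 chords per bar

A: 14 bars of 5 beats is 70 beats; at 2 beats each that's 35 chords.
B: 8 bars of 5 beats is 40 beats; at 4 beats each that's 10 chords.
C: 6 bars of 5 beats is 30 beats; at 1 beat each that's 30 chords.
D: 20 bars of 5 beats is 100 beats; at 4 beats each that's 25 chords.
Overall: 100 chords over 48 bars → 100/48 = 25/12 chords per bar.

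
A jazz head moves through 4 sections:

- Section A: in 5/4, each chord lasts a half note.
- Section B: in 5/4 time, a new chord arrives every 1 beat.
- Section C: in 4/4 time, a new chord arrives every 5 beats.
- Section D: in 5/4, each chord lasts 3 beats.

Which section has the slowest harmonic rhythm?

Section C

A: each chord is 2 beats in 5/4, so 2.5 per bar.
B: each chord is 1 beat in 5/4, so 5 per bar.
C: each chord is 5 beats in 4/4, so 0.8 per bar.
D: each chord is 3 beats in 5/4, so 5/3 per bar.
Slowest is C at 0.8 chords/bar.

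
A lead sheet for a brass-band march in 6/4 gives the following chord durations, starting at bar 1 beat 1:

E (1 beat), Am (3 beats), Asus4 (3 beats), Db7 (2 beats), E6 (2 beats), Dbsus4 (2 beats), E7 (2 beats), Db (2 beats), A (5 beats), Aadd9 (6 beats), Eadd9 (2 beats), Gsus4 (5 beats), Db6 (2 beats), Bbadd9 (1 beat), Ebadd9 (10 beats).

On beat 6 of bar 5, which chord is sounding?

Eadd9

Beat 6 of bar 5 is beat (5−1)×6 + 6 = 30 overall.
Running totals: E ends at 1, Am ends at 4, Asus4 ends at 7, Db7 ends at 9, E6 ends at 11, Dbsus4 ends at 13, E7 ends at 15, Db ends at 17, A ends at 22, Aadd9 ends at 28, Eadd9 ends at 30.
Beat 30 falls within Eadd9.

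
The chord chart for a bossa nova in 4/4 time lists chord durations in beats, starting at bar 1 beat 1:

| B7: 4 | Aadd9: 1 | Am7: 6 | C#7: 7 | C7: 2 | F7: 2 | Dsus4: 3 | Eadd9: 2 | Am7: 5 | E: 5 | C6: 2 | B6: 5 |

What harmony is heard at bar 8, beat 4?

Beat 4 of bar 8 is beat (8−1)×4 + 4 = 32 overall.
Running totals: B7 ends at 4, Aadd9 ends at 5, Am7 ends at 11, C#7 ends at 18, C7 ends at 20, F7 ends at 22, Dsus4 ends at 25, Eadd9 ends at 27, Am7 ends at 32.
Beat 32 falls within Am7.

Am7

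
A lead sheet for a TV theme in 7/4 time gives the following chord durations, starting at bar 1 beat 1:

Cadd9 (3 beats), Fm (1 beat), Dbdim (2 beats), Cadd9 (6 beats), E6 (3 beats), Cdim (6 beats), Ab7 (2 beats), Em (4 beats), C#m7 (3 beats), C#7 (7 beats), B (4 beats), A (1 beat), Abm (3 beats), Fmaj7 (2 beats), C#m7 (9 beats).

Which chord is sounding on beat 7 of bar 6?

A

Beat 7 of bar 6 is beat (6−1)×7 + 7 = 42 overall.
Running totals: Cadd9 ends at 3, Fm ends at 4, Dbdim ends at 6, Cadd9 ends at 12, E6 ends at 15, Cdim ends at 21, Ab7 ends at 23, Em ends at 27, C#m7 ends at 30, C#7 ends at 37, B ends at 41, A ends at 42.
Beat 42 falls within A.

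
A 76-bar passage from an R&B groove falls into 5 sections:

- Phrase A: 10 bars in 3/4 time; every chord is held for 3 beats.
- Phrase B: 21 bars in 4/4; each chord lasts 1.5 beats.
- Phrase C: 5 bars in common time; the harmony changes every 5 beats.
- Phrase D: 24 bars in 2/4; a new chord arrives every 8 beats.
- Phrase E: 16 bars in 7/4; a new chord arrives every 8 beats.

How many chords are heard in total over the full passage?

A: 10·3 = 30 beats, 30/3 = 10 chords.
B: 21·4 = 84 beats, 84/1.5 = 56 chords.
C: 5·4 = 20 beats, 20/5 = 4 chords.
D: 24·2 = 48 beats, 48/8 = 6 chords.
E: 16·7 = 112 beats, 112/8 = 14 chords.
Total: 10 + 56 + 4 + 6 + 14 = 90.

90 chords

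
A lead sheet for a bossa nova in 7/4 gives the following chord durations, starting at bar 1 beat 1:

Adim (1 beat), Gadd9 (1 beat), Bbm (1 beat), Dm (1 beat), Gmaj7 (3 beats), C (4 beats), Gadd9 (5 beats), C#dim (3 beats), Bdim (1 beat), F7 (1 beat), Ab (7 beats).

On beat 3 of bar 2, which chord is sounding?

C

Beat 3 of bar 2 is beat (2−1)×7 + 3 = 10 overall.
Running totals: Adim ends at 1, Gadd9 ends at 2, Bbm ends at 3, Dm ends at 4, Gmaj7 ends at 7, C ends at 11.
Beat 10 falls within C.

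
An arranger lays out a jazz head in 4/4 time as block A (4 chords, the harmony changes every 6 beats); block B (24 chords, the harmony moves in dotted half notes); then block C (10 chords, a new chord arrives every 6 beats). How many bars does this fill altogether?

39 bars

A: 4 × 6 = 24 beats = 6 bars.
B: 24 × 3 = 72 beats = 18 bars.
C: 10 × 6 = 60 beats = 15 bars.
Total: 6 + 18 + 15 = 39 bars.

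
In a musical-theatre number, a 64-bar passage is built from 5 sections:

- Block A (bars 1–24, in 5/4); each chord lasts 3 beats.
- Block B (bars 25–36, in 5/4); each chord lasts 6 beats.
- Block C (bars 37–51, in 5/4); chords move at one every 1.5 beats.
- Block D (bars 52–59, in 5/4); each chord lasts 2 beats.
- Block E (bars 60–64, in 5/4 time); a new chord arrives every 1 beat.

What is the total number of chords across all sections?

A has 120 beats and chords last 3 each, so 40 chords.
B has 60 beats and chords last 6 each, so 10 chords.
C has 75 beats and chords last 1.5 each, so 50 chords.
D has 40 beats and chords last 2 each, so 20 chords.
E has 25 beats and chords last 1 each, so 25 chords.
Total: 40 + 10 + 50 + 20 + 25 = 145.

145 chords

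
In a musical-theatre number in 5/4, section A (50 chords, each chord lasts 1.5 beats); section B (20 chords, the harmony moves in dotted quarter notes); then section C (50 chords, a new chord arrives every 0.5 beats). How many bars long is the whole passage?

A: 50 × 1.5 = 75 beats = 15 bars.
B: 20 × 1.5 = 30 beats = 6 bars.
C: 50 × 0.5 = 25 beats = 5 bars.
Total: 15 + 6 + 5 = 26 bars.

26 bars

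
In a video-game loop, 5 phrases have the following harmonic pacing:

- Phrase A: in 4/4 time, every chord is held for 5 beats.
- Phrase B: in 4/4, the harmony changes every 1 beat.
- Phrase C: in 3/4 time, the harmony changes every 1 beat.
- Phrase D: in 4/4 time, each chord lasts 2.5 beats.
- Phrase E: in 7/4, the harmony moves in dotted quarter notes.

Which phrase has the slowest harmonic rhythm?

A: 4 beats/bar ÷ 5 beats/chord = 0.8 chords/bar.
B: 4 beats/bar ÷ 1 beat/chord = 4 chords/bar.
C: 3 beats/bar ÷ 1 beat/chord = 3 chords/bar.
D: 4 beats/bar ÷ 2.5 beats/chord = 1.6 chords/bar.
E: 7 beats/bar ÷ 1.5 beats/chord = 14/3 chords/bar.
Slowest is A at 0.8 chords/bar.

Phrase A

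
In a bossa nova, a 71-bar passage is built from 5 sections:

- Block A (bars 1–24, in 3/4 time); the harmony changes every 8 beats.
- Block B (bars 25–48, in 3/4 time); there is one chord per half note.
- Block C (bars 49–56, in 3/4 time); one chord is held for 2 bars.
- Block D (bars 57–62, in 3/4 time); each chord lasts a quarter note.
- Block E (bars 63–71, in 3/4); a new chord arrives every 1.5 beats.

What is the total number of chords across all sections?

85 chords

A: 24 bars × 3 beats = 72 beats; 8 beats/chord → 9 chords.
B: 24 bars × 3 beats = 72 beats; 2 beats/chord → 36 chords.
C: 8 bars × 3 beats = 24 beats; 6 beats/chord → 4 chords.
D: 6 bars × 3 beats = 18 beats; 1 beat/chord → 18 chords.
E: 9 bars × 3 beats = 27 beats; 1.5 beats/chord → 18 chords.
Total: 9 + 36 + 4 + 18 + 18 = 85.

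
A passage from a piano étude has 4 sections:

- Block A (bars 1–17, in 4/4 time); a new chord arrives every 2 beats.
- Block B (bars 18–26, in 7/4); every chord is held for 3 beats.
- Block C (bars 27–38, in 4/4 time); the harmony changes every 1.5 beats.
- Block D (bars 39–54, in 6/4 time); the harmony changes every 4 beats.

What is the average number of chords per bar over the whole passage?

37/18 chords per bar

A: 17 × 4 = 68 beats ÷ 2 = 34 chords.
B: 9 × 7 = 63 beats ÷ 3 = 21 chords.
C: 12 × 4 = 48 beats ÷ 1.5 = 32 chords.
D: 16 × 6 = 96 beats ÷ 4 = 24 chords.
Overall: 111 chords over 54 bars → 111/54 = 37/18 chords per bar.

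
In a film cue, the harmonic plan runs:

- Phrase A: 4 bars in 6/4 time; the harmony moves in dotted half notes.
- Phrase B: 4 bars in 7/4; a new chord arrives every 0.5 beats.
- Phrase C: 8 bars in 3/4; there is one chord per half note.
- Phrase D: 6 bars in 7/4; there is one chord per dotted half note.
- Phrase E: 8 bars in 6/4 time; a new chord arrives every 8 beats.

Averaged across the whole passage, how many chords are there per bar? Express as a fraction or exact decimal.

A: 4 × 6 = 24 beats ÷ 3 = 8 chords.
B: 4 × 7 = 28 beats ÷ 0.5 = 56 chords.
C: 8 × 3 = 24 beats ÷ 2 = 12 chords.
D: 6 × 7 = 42 beats ÷ 3 = 14 chords.
E: 8 × 6 = 48 beats ÷ 8 = 6 chords.
Overall: 96 chords over 30 bars → 96/30 = 3.2 chords per bar.

3.2 chords per bar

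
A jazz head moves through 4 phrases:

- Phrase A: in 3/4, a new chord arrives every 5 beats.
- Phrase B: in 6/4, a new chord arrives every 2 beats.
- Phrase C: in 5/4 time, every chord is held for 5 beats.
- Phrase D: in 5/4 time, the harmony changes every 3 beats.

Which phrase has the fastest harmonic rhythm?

Phrase B

A: each chord is 5 beats in 3/4, so 0.6 per bar.
B: each chord is 2 beats in 6/4, so 3 per bar.
C: each chord is 5 beats in 5/4, so 1 per bar.
D: each chord is 3 beats in 5/4, so 5/3 per bar.
Fastest is B at 3 chords/bar.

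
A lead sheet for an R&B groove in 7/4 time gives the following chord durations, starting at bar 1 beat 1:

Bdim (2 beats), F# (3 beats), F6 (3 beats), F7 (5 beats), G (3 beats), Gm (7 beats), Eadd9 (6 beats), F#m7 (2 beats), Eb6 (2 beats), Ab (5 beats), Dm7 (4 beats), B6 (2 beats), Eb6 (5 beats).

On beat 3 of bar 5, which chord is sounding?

F#m7

Beat 3 of bar 5 is beat (5−1)×7 + 3 = 31 overall.
Running totals: Bdim ends at 2, F# ends at 5, F6 ends at 8, F7 ends at 13, G ends at 16, Gm ends at 23, Eadd9 ends at 29, F#m7 ends at 31.
Beat 31 falls within F#m7.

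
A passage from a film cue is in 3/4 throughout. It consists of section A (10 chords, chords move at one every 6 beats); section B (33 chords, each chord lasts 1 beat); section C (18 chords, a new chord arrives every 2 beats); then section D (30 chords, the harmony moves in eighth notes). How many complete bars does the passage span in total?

A: 10 × 6 = 60 beats = 20 bars.
B: 33 × 1 = 33 beats = 11 bars.
C: 18 × 2 = 36 beats = 12 bars.
D: 30 × 0.5 = 15 beats = 5 bars.
Total: 20 + 11 + 12 + 5 = 48 bars.

48 bars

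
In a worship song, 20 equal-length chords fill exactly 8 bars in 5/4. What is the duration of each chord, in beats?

2 beats

8 bars × 5 beats/bar = 40 beats total.
40 beats ÷ 20 chords = 2 beats per chord.
(That is a half note.)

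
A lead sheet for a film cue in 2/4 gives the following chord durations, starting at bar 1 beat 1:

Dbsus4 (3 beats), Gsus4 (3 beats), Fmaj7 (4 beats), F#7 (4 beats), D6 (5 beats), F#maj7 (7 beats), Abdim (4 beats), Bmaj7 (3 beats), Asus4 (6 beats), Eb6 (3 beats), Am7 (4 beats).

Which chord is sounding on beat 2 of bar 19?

Beat 2 of bar 19 is beat (19−1)×2 + 2 = 38 overall.
Running totals: Dbsus4 ends at 3, Gsus4 ends at 6, Fmaj7 ends at 10, F#7 ends at 14, D6 ends at 19, F#maj7 ends at 26, Abdim ends at 30, Bmaj7 ends at 33, Asus4 ends at 39.
Beat 38 falls within Asus4.

Asus4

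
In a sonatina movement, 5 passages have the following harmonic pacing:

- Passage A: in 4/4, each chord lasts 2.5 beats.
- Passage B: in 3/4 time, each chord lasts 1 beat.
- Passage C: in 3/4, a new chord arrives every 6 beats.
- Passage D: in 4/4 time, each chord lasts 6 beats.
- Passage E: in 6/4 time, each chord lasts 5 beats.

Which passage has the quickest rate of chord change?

A: each chord is 2.5 beats in 4/4, so 1.6 per bar.
B: each chord is 1 beat in 3/4, so 3 per bar.
C: each chord is 6 beats in 3/4, so 0.5 per bar.
D: each chord is 6 beats in 4/4, so 2/3 per bar.
E: each chord is 5 beats in 6/4, so 1.2 per bar.
Fastest is B at 3 chords/bar.

Passage B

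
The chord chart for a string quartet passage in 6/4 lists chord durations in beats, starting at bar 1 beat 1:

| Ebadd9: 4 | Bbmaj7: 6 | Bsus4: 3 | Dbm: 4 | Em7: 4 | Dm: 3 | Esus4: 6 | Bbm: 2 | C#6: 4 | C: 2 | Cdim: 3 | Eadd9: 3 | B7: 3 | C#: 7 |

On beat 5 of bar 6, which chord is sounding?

Beat 5 of bar 6 is beat (6−1)×6 + 5 = 35 overall.
Running totals: Ebadd9 ends at 4, Bbmaj7 ends at 10, Bsus4 ends at 13, Dbm ends at 17, Em7 ends at 21, Dm ends at 24, Esus4 ends at 30, Bbm ends at 32, C#6 ends at 36.
Beat 35 falls within C#6.

C#6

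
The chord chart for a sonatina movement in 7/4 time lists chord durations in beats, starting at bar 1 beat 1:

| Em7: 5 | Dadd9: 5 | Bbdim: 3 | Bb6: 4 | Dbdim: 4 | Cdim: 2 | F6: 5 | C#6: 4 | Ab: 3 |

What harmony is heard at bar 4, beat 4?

Beat 4 of bar 4 is beat (4−1)×7 + 4 = 25 overall.
Running totals: Em7 ends at 5, Dadd9 ends at 10, Bbdim ends at 13, Bb6 ends at 17, Dbdim ends at 21, Cdim ends at 23, F6 ends at 28.
Beat 25 falls within F6.

F6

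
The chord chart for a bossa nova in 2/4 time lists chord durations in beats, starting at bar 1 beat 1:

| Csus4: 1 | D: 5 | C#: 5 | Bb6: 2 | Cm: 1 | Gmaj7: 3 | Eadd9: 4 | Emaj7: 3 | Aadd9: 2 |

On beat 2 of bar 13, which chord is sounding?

Aadd9

Beat 2 of bar 13 is beat (13−1)×2 + 2 = 26 overall.
Running totals: Csus4 ends at 1, D ends at 6, C# ends at 11, Bb6 ends at 13, Cm ends at 14, Gmaj7 ends at 17, Eadd9 ends at 21, Emaj7 ends at 24, Aadd9 ends at 26.
Beat 26 falls within Aadd9.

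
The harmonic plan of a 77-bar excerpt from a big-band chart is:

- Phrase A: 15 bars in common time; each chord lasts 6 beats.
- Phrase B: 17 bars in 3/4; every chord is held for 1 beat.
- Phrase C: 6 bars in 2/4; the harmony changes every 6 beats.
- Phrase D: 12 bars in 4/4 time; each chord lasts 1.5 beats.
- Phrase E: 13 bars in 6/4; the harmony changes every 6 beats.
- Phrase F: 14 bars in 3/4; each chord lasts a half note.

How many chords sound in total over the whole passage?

A: 15·4 = 60 beats, 60/6 = 10 chords.
B: 17·3 = 51 beats, 51/1 = 51 chords.
C: 6·2 = 12 beats, 12/6 = 2 chords.
D: 12·4 = 48 beats, 48/1.5 = 32 chords.
E: 13·6 = 78 beats, 78/6 = 13 chords.
F: 14·3 = 42 beats, 42/2 = 21 chords.
Total: 10 + 51 + 2 + 32 + 13 + 21 = 129.

129 chords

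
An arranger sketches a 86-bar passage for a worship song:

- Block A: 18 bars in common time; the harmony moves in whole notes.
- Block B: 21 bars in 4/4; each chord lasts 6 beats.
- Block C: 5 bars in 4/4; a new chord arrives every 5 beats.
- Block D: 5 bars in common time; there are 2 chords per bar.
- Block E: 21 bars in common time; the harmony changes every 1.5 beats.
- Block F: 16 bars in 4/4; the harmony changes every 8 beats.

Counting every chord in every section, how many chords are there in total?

110 chords

A: 18·4 = 72 beats, 72/4 = 18 chords.
B: 21·4 = 84 beats, 84/6 = 14 chords.
C: 5·4 = 20 beats, 20/5 = 4 chords.
D: 5·4 = 20 beats, 20/2 = 10 chords.
E: 21·4 = 84 beats, 84/1.5 = 56 chords.
F: 16·4 = 64 beats, 64/8 = 8 chords.
Total: 18 + 14 + 4 + 10 + 56 + 8 = 110.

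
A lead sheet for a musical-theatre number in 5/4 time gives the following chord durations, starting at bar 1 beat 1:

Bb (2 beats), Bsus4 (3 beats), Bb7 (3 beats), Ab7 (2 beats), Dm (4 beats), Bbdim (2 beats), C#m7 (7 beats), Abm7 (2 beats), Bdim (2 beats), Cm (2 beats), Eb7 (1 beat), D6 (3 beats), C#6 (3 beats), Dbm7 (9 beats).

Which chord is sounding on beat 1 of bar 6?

Beat 1 of bar 6 is beat (6−1)×5 + 1 = 26 overall.
Running totals: Bb ends at 2, Bsus4 ends at 5, Bb7 ends at 8, Ab7 ends at 10, Dm ends at 14, Bbdim ends at 16, C#m7 ends at 23, Abm7 ends at 25, Bdim ends at 27.
Beat 26 falls within Bdim.

Bdim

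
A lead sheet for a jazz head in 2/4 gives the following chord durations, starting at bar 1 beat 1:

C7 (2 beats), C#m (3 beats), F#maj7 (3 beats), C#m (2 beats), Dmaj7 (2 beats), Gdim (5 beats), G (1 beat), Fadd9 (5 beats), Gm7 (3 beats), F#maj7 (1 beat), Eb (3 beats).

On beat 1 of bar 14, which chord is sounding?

Beat 1 of bar 14 is beat (14−1)×2 + 1 = 27 overall.
Running totals: C7 ends at 2, C#m ends at 5, F#maj7 ends at 8, C#m ends at 10, Dmaj7 ends at 12, Gdim ends at 17, G ends at 18, Fadd9 ends at 23, Gm7 ends at 26, F#maj7 ends at 27.
Beat 27 falls within F#maj7.

F#maj7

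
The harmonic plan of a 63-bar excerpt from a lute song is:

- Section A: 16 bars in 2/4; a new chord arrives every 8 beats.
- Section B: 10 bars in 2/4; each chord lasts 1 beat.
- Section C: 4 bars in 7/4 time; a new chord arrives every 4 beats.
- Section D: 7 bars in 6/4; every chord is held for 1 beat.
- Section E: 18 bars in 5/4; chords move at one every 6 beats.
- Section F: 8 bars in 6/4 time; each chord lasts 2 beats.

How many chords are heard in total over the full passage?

A: 16·2 = 32 beats, 32/8 = 4 chords.
B: 10·2 = 20 beats, 20/1 = 20 chords.
C: 4·7 = 28 beats, 28/4 = 7 chords.
D: 7·6 = 42 beats, 42/1 = 42 chords.
E: 18·5 = 90 beats, 90/6 = 15 chords.
F: 8·6 = 48 beats, 48/2 = 24 chords.
Total: 4 + 20 + 7 + 42 + 15 + 24 = 112.

112 chords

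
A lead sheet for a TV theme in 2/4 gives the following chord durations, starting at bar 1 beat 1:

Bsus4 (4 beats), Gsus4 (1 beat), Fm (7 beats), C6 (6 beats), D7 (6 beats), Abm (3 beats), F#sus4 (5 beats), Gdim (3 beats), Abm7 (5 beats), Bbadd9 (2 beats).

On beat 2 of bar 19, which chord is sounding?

Abm7

Beat 2 of bar 19 is beat (19−1)×2 + 2 = 38 overall.
Running totals: Bsus4 ends at 4, Gsus4 ends at 5, Fm ends at 12, C6 ends at 18, D7 ends at 24, Abm ends at 27, F#sus4 ends at 32, Gdim ends at 35, Abm7 ends at 40.
Beat 38 falls within Abm7.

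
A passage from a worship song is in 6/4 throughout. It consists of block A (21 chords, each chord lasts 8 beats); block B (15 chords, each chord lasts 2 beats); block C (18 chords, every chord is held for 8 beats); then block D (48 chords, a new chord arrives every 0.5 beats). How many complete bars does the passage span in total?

61 bars

A: 21 × 8 = 168 beats = 28 bars.
B: 15 × 2 = 30 beats = 5 bars.
C: 18 × 8 = 144 beats = 24 bars.
D: 48 × 0.5 = 24 beats = 4 bars.
Total: 28 + 5 + 24 + 4 = 61 bars.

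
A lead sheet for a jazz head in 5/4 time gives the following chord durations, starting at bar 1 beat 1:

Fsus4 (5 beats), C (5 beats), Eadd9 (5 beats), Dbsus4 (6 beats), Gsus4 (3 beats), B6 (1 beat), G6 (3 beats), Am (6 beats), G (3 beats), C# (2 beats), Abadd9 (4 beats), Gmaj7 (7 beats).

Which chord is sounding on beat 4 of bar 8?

C#

Beat 4 of bar 8 is beat (8−1)×5 + 4 = 39 overall.
Running totals: Fsus4 ends at 5, C ends at 10, Eadd9 ends at 15, Dbsus4 ends at 21, Gsus4 ends at 24, B6 ends at 25, G6 ends at 28, Am ends at 34, G ends at 37, C# ends at 39.
Beat 39 falls within C#.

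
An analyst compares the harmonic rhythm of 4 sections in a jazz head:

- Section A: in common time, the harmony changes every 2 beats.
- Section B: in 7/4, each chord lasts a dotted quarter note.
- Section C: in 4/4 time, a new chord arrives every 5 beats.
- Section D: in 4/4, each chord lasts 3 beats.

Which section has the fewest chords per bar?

Section C

A: 4 beats/bar ÷ 2 beats/chord = 2 chords/bar.
B: 7 beats/bar ÷ 1.5 beats/chord = 14/3 chords/bar.
C: 4 beats/bar ÷ 5 beats/chord = 0.8 chords/bar.
D: 4 beats/bar ÷ 3 beats/chord = 4/3 chords/bar.
Slowest is C at 0.8 chords/bar.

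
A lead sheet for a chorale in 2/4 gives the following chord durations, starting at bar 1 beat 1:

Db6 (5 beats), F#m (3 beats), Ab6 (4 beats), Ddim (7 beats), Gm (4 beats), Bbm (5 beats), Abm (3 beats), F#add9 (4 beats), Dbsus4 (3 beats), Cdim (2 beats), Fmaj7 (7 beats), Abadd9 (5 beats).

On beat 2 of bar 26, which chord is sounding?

Abadd9

Beat 2 of bar 26 is beat (26−1)×2 + 2 = 52 overall.
Running totals: Db6 ends at 5, F#m ends at 8, Ab6 ends at 12, Ddim ends at 19, Gm ends at 23, Bbm ends at 28, Abm ends at 31, F#add9 ends at 35, Dbsus4 ends at 38, Cdim ends at 40, Fmaj7 ends at 47, Abadd9 ends at 52.
Beat 52 falls within Abadd9.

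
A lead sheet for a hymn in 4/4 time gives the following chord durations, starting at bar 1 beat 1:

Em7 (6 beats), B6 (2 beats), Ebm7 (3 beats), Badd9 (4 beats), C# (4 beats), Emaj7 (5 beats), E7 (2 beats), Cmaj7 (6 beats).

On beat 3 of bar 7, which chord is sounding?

Beat 3 of bar 7 is beat (7−1)×4 + 3 = 27 overall.
Running totals: Em7 ends at 6, B6 ends at 8, Ebm7 ends at 11, Badd9 ends at 15, C# ends at 19, Emaj7 ends at 24, E7 ends at 26, Cmaj7 ends at 32.
Beat 27 falls within Cmaj7.

Cmaj7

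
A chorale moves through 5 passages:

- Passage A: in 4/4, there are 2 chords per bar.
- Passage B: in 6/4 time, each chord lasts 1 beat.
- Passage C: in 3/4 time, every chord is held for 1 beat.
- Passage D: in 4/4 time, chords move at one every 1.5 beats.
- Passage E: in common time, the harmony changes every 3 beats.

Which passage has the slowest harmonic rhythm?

Passage E

A: 4/2 = 2 chords/bar.
B: 6/1 = 6 chords/bar.
C: 3/1 = 3 chords/bar.
D: 4/1.5 = 8/3 chords/bar.
E: 4/3 = 4/3 chords/bar.
Slowest is E at 4/3 chords/bar.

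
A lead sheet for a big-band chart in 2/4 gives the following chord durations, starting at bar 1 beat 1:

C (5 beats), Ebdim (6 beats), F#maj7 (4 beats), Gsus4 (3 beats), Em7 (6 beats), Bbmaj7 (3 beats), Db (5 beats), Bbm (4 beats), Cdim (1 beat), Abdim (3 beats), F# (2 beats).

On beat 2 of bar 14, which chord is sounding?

Beat 2 of bar 14 is beat (14−1)×2 + 2 = 28 overall.
Running totals: C ends at 5, Ebdim ends at 11, F#maj7 ends at 15, Gsus4 ends at 18, Em7 ends at 24, Bbmaj7 ends at 27, Db ends at 32.
Beat 28 falls within Db.

Db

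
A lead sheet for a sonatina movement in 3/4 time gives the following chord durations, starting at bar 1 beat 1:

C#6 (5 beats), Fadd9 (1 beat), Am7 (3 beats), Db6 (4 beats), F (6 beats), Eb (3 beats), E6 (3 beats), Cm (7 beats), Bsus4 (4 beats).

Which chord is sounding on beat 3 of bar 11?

Beat 3 of bar 11 is beat (11−1)×3 + 3 = 33 overall.
Running totals: C#6 ends at 5, Fadd9 ends at 6, Am7 ends at 9, Db6 ends at 13, F ends at 19, Eb ends at 22, E6 ends at 25, Cm ends at 32, Bsus4 ends at 36.
Beat 33 falls within Bsus4.

Bsus4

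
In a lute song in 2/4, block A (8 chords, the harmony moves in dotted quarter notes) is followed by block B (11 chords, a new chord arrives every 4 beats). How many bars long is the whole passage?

28 bars

A: 8 × 1.5 = 12 beats = 6 bars.
B: 11 × 4 = 44 beats = 22 bars.
Total: 6 + 22 = 28 bars.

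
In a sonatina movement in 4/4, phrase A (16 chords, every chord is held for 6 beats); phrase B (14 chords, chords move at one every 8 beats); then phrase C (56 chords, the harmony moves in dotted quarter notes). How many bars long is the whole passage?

A: 16 × 6 = 96 beats = 24 bars.
B: 14 × 8 = 112 beats = 28 bars.
C: 56 × 1.5 = 84 beats = 21 bars.
Total: 24 + 28 + 21 = 73 bars.

73 bars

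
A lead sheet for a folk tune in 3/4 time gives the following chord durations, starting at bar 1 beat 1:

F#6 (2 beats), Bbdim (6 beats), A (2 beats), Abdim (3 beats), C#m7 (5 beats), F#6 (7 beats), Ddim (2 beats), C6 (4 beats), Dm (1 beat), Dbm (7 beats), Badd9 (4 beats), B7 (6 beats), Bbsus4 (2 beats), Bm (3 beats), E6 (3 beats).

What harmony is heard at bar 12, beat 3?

Beat 3 of bar 12 is beat (12−1)×3 + 3 = 36 overall.
Running totals: F#6 ends at 2, Bbdim ends at 8, A ends at 10, Abdim ends at 13, C#m7 ends at 18, F#6 ends at 25, Ddim ends at 27, C6 ends at 31, Dm ends at 32, Dbm ends at 39.
Beat 36 falls within Dbm.

Dbm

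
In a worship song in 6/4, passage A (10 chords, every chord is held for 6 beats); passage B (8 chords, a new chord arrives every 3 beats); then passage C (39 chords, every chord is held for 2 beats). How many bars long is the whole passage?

A: 10 × 6 = 60 beats = 10 bars.
B: 8 × 3 = 24 beats = 4 bars.
C: 39 × 2 = 78 beats = 13 bars.
Total: 10 + 4 + 13 = 27 bars.

27 bars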